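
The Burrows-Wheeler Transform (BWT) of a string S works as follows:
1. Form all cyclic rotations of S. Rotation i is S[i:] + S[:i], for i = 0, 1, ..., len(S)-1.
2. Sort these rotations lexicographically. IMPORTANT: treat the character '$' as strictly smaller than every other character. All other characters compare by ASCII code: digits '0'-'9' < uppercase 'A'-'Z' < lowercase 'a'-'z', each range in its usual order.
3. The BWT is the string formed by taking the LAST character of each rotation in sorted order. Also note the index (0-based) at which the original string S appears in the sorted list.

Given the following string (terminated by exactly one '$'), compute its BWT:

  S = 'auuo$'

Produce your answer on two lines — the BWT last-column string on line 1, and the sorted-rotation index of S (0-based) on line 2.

All 5 rotations (rotation i = S[i:]+S[:i]):
  rot[0] = auuo$
  rot[1] = uuo$a
  rot[2] = uo$au
  rot[3] = o$auu
  rot[4] = $auuo
Sorted (with $ < everything):
  sorted[0] = $auuo  (last char: 'o')
  sorted[1] = auuo$  (last char: '$')
  sorted[2] = o$auu  (last char: 'u')
  sorted[3] = uo$au  (last char: 'u')
  sorted[4] = uuo$a  (last char: 'a')
Last column: o$uua
Original string S is at sorted index 1

Answer: o$uua
1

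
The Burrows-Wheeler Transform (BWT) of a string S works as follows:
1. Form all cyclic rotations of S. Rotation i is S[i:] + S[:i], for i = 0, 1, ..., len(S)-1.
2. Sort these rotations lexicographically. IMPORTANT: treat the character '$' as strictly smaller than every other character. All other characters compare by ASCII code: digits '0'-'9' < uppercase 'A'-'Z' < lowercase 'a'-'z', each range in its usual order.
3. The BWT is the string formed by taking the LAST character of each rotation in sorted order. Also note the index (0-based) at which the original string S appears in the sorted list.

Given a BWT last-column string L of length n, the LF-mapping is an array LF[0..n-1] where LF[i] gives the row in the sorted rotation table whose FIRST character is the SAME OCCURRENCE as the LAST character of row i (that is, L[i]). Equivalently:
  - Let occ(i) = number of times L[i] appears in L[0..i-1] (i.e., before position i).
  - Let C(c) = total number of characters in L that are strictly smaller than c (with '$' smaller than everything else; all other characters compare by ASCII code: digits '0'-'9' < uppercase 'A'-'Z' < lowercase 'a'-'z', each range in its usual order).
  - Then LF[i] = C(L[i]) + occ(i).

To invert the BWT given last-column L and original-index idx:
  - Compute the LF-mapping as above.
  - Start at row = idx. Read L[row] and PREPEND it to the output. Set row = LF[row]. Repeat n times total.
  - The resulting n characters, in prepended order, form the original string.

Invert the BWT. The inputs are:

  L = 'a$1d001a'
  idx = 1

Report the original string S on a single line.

LF mapping: 5 0 3 7 1 2 4 6
Walk LF starting at row 1, prepending L[row]:
  step 1: row=1, L[1]='$', prepend. Next row=LF[1]=0
  step 2: row=0, L[0]='a', prepend. Next row=LF[0]=5
  step 3: row=5, L[5]='0', prepend. Next row=LF[5]=2
  step 4: row=2, L[2]='1', prepend. Next row=LF[2]=3
  step 5: row=3, L[3]='d', prepend. Next row=LF[3]=7
  step 6: row=7, L[7]='a', prepend. Next row=LF[7]=6
  step 7: row=6, L[6]='1', prepend. Next row=LF[6]=4
  step 8: row=4, L[4]='0', prepend. Next row=LF[4]=1
Reversed output: 01ad10a$

Answer: 01ad10a$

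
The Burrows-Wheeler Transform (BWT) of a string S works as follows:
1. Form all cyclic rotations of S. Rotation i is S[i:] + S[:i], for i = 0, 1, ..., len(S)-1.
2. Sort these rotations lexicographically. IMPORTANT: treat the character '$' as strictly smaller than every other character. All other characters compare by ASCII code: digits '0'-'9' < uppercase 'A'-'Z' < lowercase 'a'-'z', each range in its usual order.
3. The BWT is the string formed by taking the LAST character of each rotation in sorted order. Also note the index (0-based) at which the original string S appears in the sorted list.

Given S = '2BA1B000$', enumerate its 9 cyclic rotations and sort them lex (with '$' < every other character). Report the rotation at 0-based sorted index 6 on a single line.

Answer: A1B000$2B

Derivation:
All 9 rotations (rotation i = S[i:]+S[:i]):
  rot[0] = 2BA1B000$
  rot[1] = BA1B000$2
  rot[2] = A1B000$2B
  rot[3] = 1B000$2BA
  rot[4] = B000$2BA1
  rot[5] = 000$2BA1B
  rot[6] = 00$2BA1B0
  rot[7] = 0$2BA1B00
  rot[8] = $2BA1B000
Sorted (with $ < everything):
  sorted[0] = $2BA1B000
  sorted[1] = 0$2BA1B00
  sorted[2] = 00$2BA1B0
  sorted[3] = 000$2BA1B
  sorted[4] = 1B000$2BA
  sorted[5] = 2BA1B000$
  sorted[6] = A1B000$2B
  sorted[7] = B000$2BA1
  sorted[8] = BA1B000$2
sorted[6] = A1B000$2B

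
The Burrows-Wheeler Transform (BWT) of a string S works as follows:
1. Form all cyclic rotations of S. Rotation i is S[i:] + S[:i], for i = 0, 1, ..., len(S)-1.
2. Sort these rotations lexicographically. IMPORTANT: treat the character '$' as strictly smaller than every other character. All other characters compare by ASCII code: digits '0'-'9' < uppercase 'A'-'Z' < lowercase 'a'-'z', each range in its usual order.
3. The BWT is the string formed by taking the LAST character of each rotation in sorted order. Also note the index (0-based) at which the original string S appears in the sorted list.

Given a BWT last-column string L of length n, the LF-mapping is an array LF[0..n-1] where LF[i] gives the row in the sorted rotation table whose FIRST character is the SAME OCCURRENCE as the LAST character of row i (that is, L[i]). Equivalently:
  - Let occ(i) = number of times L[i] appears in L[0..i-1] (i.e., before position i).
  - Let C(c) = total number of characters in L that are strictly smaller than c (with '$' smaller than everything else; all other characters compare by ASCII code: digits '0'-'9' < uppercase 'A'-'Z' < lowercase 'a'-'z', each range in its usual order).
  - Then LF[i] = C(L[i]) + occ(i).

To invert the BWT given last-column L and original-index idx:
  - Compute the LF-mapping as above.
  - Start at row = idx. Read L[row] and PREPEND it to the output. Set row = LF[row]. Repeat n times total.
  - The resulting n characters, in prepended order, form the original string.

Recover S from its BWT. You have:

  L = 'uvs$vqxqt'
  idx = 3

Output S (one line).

LF mapping: 5 6 3 0 7 1 8 2 4
Walk LF starting at row 3, prepending L[row]:
  step 1: row=3, L[3]='$', prepend. Next row=LF[3]=0
  step 2: row=0, L[0]='u', prepend. Next row=LF[0]=5
  step 3: row=5, L[5]='q', prepend. Next row=LF[5]=1
  step 4: row=1, L[1]='v', prepend. Next row=LF[1]=6
  step 5: row=6, L[6]='x', prepend. Next row=LF[6]=8
  step 6: row=8, L[8]='t', prepend. Next row=LF[8]=4
  step 7: row=4, L[4]='v', prepend. Next row=LF[4]=7
  step 8: row=7, L[7]='q', prepend. Next row=LF[7]=2
  step 9: row=2, L[2]='s', prepend. Next row=LF[2]=3
Reversed output: sqvtxvqu$

Answer: sqvtxvqu$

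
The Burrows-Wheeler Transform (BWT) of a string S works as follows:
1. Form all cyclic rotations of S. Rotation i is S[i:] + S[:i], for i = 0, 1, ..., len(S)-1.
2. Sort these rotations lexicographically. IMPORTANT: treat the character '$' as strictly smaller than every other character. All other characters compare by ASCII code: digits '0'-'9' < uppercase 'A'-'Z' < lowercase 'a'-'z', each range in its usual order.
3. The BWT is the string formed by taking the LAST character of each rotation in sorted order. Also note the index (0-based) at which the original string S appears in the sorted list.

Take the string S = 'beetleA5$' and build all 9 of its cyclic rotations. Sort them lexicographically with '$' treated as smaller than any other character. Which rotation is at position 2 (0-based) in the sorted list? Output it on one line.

Answer: A5$beetle

Derivation:
All 9 rotations (rotation i = S[i:]+S[:i]):
  rot[0] = beetleA5$
  rot[1] = eetleA5$b
  rot[2] = etleA5$be
  rot[3] = tleA5$bee
  rot[4] = leA5$beet
  rot[5] = eA5$beetl
  rot[6] = A5$beetle
  rot[7] = 5$beetleA
  rot[8] = $beetleA5
Sorted (with $ < everything):
  sorted[0] = $beetleA5
  sorted[1] = 5$beetleA
  sorted[2] = A5$beetle
  sorted[3] = beetleA5$
  sorted[4] = eA5$beetl
  sorted[5] = eetleA5$b
  sorted[6] = etleA5$be
  sorted[7] = leA5$beet
  sorted[8] = tleA5$bee
sorted[2] = A5$beetle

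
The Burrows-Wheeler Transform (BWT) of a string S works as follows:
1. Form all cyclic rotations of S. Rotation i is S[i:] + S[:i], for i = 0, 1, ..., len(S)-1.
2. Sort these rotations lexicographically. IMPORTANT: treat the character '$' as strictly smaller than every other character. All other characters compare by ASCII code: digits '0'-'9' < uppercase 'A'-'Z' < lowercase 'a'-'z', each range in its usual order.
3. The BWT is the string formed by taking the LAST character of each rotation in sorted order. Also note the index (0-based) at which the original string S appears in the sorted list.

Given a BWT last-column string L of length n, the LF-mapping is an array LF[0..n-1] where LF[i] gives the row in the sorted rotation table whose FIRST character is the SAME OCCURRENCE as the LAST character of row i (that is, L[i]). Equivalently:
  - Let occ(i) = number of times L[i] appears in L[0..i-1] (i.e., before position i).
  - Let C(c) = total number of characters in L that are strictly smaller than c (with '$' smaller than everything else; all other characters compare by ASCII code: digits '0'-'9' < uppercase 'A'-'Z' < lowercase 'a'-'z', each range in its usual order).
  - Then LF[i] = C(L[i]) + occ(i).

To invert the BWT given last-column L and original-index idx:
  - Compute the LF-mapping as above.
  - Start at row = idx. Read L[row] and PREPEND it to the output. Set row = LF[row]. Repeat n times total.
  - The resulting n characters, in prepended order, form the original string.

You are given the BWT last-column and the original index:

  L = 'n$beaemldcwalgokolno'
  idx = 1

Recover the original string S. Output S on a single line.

LF mapping: 14 0 3 6 1 7 13 10 5 4 19 2 11 8 16 9 17 12 15 18
Walk LF starting at row 1, prepending L[row]:
  step 1: row=1, L[1]='$', prepend. Next row=LF[1]=0
  step 2: row=0, L[0]='n', prepend. Next row=LF[0]=14
  step 3: row=14, L[14]='o', prepend. Next row=LF[14]=16
  step 4: row=16, L[16]='o', prepend. Next row=LF[16]=17
  step 5: row=17, L[17]='l', prepend. Next row=LF[17]=12
  step 6: row=12, L[12]='l', prepend. Next row=LF[12]=11
  step 7: row=11, L[11]='a', prepend. Next row=LF[11]=2
  step 8: row=2, L[2]='b', prepend. Next row=LF[2]=3
  step 9: row=3, L[3]='e', prepend. Next row=LF[3]=6
  step 10: row=6, L[6]='m', prepend. Next row=LF[6]=13
  step 11: row=13, L[13]='g', prepend. Next row=LF[13]=8
  step 12: row=8, L[8]='d', prepend. Next row=LF[8]=5
  step 13: row=5, L[5]='e', prepend. Next row=LF[5]=7
  step 14: row=7, L[7]='l', prepend. Next row=LF[7]=10
  step 15: row=10, L[10]='w', prepend. Next row=LF[10]=19
  step 16: row=19, L[19]='o', prepend. Next row=LF[19]=18
  step 17: row=18, L[18]='n', prepend. Next row=LF[18]=15
  step 18: row=15, L[15]='k', prepend. Next row=LF[15]=9
  step 19: row=9, L[9]='c', prepend. Next row=LF[9]=4
  step 20: row=4, L[4]='a', prepend. Next row=LF[4]=1
Reversed output: acknowledgmeballoon$

Answer: acknowledgmeballoon$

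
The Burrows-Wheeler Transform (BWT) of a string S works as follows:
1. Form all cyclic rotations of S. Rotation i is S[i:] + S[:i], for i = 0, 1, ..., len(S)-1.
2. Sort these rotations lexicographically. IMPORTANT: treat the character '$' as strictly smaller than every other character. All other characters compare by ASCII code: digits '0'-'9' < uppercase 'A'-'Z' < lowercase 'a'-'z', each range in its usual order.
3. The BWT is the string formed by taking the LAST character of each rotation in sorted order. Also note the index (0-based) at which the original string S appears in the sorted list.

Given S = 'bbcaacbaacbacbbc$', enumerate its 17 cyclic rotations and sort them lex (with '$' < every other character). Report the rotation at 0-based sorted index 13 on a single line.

Answer: caacbaacbacbbc$bb

Derivation:
All 17 rotations (rotation i = S[i:]+S[:i]):
  rot[0] = bbcaacbaacbacbbc$
  rot[1] = bcaacbaacbacbbc$b
  rot[2] = caacbaacbacbbc$bb
  rot[3] = aacbaacbacbbc$bbc
  rot[4] = acbaacbacbbc$bbca
  rot[5] = cbaacbacbbc$bbcaa
  rot[6] = baacbacbbc$bbcaac
  rot[7] = aacbacbbc$bbcaacb
  rot[8] = acbacbbc$bbcaacba
  rot[9] = cbacbbc$bbcaacbaa
  rot[10] = bacbbc$bbcaacbaac
  rot[11] = acbbc$bbcaacbaacb
  rot[12] = cbbc$bbcaacbaacba
  rot[13] = bbc$bbcaacbaacbac
  rot[14] = bc$bbcaacbaacbacb
  rot[15] = c$bbcaacbaacbacbb
  rot[16] = $bbcaacbaacbacbbc
Sorted (with $ < everything):
  sorted[0] = $bbcaacbaacbacbbc
  sorted[1] = aacbaacbacbbc$bbc
  sorted[2] = aacbacbbc$bbcaacb
  sorted[3] = acbaacbacbbc$bbca
  sorted[4] = acbacbbc$bbcaacba
  sorted[5] = acbbc$bbcaacbaacb
  sorted[6] = baacbacbbc$bbcaac
  sorted[7] = bacbbc$bbcaacbaac
  sorted[8] = bbc$bbcaacbaacbac
  sorted[9] = bbcaacbaacbacbbc$
  sorted[10] = bc$bbcaacbaacbacb
  sorted[11] = bcaacbaacbacbbc$b
  sorted[12] = c$bbcaacbaacbacbb
  sorted[13] = caacbaacbacbbc$bb
  sorted[14] = cbaacbacbbc$bbcaa
  sorted[15] = cbacbbc$bbcaacbaa
  sorted[16] = cbbc$bbcaacbaacba
sorted[13] = caacbaacbacbbc$bb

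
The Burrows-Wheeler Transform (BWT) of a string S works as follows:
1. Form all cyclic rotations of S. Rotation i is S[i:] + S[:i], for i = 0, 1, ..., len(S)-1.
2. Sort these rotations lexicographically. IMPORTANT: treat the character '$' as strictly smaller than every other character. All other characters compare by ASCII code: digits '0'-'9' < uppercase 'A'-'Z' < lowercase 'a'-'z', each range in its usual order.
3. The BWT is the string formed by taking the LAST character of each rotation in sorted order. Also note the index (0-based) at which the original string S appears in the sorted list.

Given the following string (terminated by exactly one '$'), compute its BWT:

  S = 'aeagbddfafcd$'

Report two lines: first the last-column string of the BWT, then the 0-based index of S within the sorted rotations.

Answer: d$fegfcbdadaa
1

Derivation:
All 13 rotations (rotation i = S[i:]+S[:i]):
  rot[0] = aeagbddfafcd$
  rot[1] = eagbddfafcd$a
  rot[2] = agbddfafcd$ae
  rot[3] = gbddfafcd$aea
  rot[4] = bddfafcd$aeag
  rot[5] = ddfafcd$aeagb
  rot[6] = dfafcd$aeagbd
  rot[7] = fafcd$aeagbdd
  rot[8] = afcd$aeagbddf
  rot[9] = fcd$aeagbddfa
  rot[10] = cd$aeagbddfaf
  rot[11] = d$aeagbddfafc
  rot[12] = $aeagbddfafcd
Sorted (with $ < everything):
  sorted[0] = $aeagbddfafcd  (last char: 'd')
  sorted[1] = aeagbddfafcd$  (last char: '$')
  sorted[2] = afcd$aeagbddf  (last char: 'f')
  sorted[3] = agbddfafcd$ae  (last char: 'e')
  sorted[4] = bddfafcd$aeag  (last char: 'g')
  sorted[5] = cd$aeagbddfaf  (last char: 'f')
  sorted[6] = d$aeagbddfafc  (last char: 'c')
  sorted[7] = ddfafcd$aeagb  (last char: 'b')
  sorted[8] = dfafcd$aeagbd  (last char: 'd')
  sorted[9] = eagbddfafcd$a  (last char: 'a')
  sorted[10] = fafcd$aeagbdd  (last char: 'd')
  sorted[11] = fcd$aeagbddfa  (last char: 'a')
  sorted[12] = gbddfafcd$aea  (last char: 'a')
Last column: d$fegfcbdadaa
Original string S is at sorted index 1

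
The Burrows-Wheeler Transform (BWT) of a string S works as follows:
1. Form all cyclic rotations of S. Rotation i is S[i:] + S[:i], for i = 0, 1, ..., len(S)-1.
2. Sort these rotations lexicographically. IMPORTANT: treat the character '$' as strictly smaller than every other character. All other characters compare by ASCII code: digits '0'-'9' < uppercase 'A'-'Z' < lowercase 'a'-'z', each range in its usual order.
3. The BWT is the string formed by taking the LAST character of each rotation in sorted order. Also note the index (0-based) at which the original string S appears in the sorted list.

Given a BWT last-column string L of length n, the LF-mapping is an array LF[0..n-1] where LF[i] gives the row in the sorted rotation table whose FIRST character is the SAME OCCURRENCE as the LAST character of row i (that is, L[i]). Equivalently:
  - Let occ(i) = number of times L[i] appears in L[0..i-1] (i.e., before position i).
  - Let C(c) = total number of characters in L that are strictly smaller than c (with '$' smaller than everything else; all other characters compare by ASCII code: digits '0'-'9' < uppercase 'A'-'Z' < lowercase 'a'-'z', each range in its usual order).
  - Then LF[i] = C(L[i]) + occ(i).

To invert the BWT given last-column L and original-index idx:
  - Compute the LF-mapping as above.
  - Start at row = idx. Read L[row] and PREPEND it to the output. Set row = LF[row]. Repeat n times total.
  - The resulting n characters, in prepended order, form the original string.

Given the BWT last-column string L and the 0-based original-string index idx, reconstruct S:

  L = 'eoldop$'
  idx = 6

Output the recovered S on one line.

Answer: poodle$

Derivation:
LF mapping: 2 4 3 1 5 6 0
Walk LF starting at row 6, prepending L[row]:
  step 1: row=6, L[6]='$', prepend. Next row=LF[6]=0
  step 2: row=0, L[0]='e', prepend. Next row=LF[0]=2
  step 3: row=2, L[2]='l', prepend. Next row=LF[2]=3
  step 4: row=3, L[3]='d', prepend. Next row=LF[3]=1
  step 5: row=1, L[1]='o', prepend. Next row=LF[1]=4
  step 6: row=4, L[4]='o', prepend. Next row=LF[4]=5
  step 7: row=5, L[5]='p', prepend. Next row=LF[5]=6
Reversed output: poodle$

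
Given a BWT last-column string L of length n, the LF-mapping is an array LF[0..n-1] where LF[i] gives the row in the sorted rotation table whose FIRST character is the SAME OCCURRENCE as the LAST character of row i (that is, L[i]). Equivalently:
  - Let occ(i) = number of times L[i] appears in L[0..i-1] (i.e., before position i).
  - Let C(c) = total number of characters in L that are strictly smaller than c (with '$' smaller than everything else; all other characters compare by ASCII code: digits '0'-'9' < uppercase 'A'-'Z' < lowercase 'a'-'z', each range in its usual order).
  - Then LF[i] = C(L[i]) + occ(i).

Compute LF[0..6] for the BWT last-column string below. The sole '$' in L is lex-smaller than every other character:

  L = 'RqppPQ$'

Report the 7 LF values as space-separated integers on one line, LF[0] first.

Answer: 3 6 4 5 1 2 0

Derivation:
Char counts: '$':1, 'P':1, 'Q':1, 'R':1, 'p':2, 'q':1
C (first-col start): C('$')=0, C('P')=1, C('Q')=2, C('R')=3, C('p')=4, C('q')=6
L[0]='R': occ=0, LF[0]=C('R')+0=3+0=3
L[1]='q': occ=0, LF[1]=C('q')+0=6+0=6
L[2]='p': occ=0, LF[2]=C('p')+0=4+0=4
L[3]='p': occ=1, LF[3]=C('p')+1=4+1=5
L[4]='P': occ=0, LF[4]=C('P')+0=1+0=1
L[5]='Q': occ=0, LF[5]=C('Q')+0=2+0=2
L[6]='$': occ=0, LF[6]=C('$')+0=0+0=0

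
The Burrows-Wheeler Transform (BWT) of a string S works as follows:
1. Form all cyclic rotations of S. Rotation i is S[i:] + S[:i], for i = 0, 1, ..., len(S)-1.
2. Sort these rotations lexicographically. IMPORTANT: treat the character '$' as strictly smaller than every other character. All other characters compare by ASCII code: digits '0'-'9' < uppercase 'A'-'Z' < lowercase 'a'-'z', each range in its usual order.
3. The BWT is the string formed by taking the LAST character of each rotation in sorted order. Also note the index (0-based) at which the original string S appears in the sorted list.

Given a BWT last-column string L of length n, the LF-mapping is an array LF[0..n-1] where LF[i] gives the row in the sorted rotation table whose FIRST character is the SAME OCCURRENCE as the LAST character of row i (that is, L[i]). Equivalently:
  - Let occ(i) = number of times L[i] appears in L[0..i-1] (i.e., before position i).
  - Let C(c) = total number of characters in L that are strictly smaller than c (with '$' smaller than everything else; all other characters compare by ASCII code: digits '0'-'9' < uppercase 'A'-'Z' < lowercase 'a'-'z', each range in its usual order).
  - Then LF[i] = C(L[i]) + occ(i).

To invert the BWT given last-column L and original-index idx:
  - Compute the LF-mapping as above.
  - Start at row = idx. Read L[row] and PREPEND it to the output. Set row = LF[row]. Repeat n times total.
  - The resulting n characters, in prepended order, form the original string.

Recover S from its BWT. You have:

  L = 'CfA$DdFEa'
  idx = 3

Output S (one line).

Answer: DEdFafAC$

Derivation:
LF mapping: 2 8 1 0 3 7 5 4 6
Walk LF starting at row 3, prepending L[row]:
  step 1: row=3, L[3]='$', prepend. Next row=LF[3]=0
  step 2: row=0, L[0]='C', prepend. Next row=LF[0]=2
  step 3: row=2, L[2]='A', prepend. Next row=LF[2]=1
  step 4: row=1, L[1]='f', prepend. Next row=LF[1]=8
  step 5: row=8, L[8]='a', prepend. Next row=LF[8]=6
  step 6: row=6, L[6]='F', prepend. Next row=LF[6]=5
  step 7: row=5, L[5]='d', prepend. Next row=LF[5]=7
  step 8: row=7, L[7]='E', prepend. Next row=LF[7]=4
  step 9: row=4, L[4]='D', prepend. Next row=LF[4]=3
Reversed output: DEdFafAC$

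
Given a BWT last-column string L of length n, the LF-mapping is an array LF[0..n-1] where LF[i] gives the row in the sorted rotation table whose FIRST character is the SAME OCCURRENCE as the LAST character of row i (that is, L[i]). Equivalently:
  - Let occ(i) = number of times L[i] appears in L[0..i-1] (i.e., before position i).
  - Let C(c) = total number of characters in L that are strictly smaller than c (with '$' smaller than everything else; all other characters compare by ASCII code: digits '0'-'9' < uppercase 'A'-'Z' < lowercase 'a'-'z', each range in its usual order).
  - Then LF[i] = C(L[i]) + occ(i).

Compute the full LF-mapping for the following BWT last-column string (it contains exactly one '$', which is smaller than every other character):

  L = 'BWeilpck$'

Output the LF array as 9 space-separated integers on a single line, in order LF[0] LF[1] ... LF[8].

Answer: 1 2 4 5 7 8 3 6 0

Derivation:
Char counts: '$':1, 'B':1, 'W':1, 'c':1, 'e':1, 'i':1, 'k':1, 'l':1, 'p':1
C (first-col start): C('$')=0, C('B')=1, C('W')=2, C('c')=3, C('e')=4, C('i')=5, C('k')=6, C('l')=7, C('p')=8
L[0]='B': occ=0, LF[0]=C('B')+0=1+0=1
L[1]='W': occ=0, LF[1]=C('W')+0=2+0=2
L[2]='e': occ=0, LF[2]=C('e')+0=4+0=4
L[3]='i': occ=0, LF[3]=C('i')+0=5+0=5
L[4]='l': occ=0, LF[4]=C('l')+0=7+0=7
L[5]='p': occ=0, LF[5]=C('p')+0=8+0=8
L[6]='c': occ=0, LF[6]=C('c')+0=3+0=3
L[7]='k': occ=0, LF[7]=C('k')+0=6+0=6
L[8]='$': occ=0, LF[8]=C('$')+0=0+0=0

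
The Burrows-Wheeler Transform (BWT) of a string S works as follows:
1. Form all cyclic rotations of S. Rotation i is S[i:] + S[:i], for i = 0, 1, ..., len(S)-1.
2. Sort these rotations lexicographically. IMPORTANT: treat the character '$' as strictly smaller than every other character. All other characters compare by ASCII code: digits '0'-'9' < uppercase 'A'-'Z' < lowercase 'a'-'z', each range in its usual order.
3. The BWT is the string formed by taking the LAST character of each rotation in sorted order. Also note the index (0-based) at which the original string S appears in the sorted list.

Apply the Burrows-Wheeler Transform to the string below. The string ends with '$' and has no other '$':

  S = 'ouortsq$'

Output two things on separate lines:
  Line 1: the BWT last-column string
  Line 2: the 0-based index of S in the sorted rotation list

Answer: qu$sotro
2

Derivation:
All 8 rotations (rotation i = S[i:]+S[:i]):
  rot[0] = ouortsq$
  rot[1] = uortsq$o
  rot[2] = ortsq$ou
  rot[3] = rtsq$ouo
  rot[4] = tsq$ouor
  rot[5] = sq$ouort
  rot[6] = q$ouorts
  rot[7] = $ouortsq
Sorted (with $ < everything):
  sorted[0] = $ouortsq  (last char: 'q')
  sorted[1] = ortsq$ou  (last char: 'u')
  sorted[2] = ouortsq$  (last char: '$')
  sorted[3] = q$ouorts  (last char: 's')
  sorted[4] = rtsq$ouo  (last char: 'o')
  sorted[5] = sq$ouort  (last char: 't')
  sorted[6] = tsq$ouor  (last char: 'r')
  sorted[7] = uortsq$o  (last char: 'o')
Last column: qu$sotro
Original string S is at sorted index 2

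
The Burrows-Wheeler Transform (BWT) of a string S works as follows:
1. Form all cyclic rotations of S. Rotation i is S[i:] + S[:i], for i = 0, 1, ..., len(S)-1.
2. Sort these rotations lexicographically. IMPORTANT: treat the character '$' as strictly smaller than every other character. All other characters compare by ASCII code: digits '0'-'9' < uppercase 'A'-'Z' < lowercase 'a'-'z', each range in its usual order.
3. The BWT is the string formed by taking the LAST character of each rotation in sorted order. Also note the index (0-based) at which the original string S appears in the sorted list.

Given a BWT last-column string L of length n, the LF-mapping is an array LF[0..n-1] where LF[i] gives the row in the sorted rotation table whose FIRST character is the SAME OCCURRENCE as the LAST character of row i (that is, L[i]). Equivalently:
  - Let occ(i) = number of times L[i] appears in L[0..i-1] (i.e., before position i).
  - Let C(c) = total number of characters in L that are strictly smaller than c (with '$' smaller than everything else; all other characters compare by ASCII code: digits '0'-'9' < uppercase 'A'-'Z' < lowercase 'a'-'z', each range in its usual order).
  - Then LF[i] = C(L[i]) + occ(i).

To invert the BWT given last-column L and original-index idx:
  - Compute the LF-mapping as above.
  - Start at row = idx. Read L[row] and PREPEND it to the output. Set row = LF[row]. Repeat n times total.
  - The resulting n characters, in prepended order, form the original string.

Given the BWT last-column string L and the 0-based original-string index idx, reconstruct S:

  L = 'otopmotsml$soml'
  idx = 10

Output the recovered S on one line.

Answer: pmmomtlossolto$

Derivation:
LF mapping: 6 13 7 10 3 8 14 11 4 1 0 12 9 5 2
Walk LF starting at row 10, prepending L[row]:
  step 1: row=10, L[10]='$', prepend. Next row=LF[10]=0
  step 2: row=0, L[0]='o', prepend. Next row=LF[0]=6
  step 3: row=6, L[6]='t', prepend. Next row=LF[6]=14
  step 4: row=14, L[14]='l', prepend. Next row=LF[14]=2
  step 5: row=2, L[2]='o', prepend. Next row=LF[2]=7
  step 6: row=7, L[7]='s', prepend. Next row=LF[7]=11
  step 7: row=11, L[11]='s', prepend. Next row=LF[11]=12
  step 8: row=12, L[12]='o', prepend. Next row=LF[12]=9
  step 9: row=9, L[9]='l', prepend. Next row=LF[9]=1
  step 10: row=1, L[1]='t', prepend. Next row=LF[1]=13
  step 11: row=13, L[13]='m', prepend. Next row=LF[13]=5
  step 12: row=5, L[5]='o', prepend. Next row=LF[5]=8
  step 13: row=8, L[8]='m', prepend. Next row=LF[8]=4
  step 14: row=4, L[4]='m', prepend. Next row=LF[4]=3
  step 15: row=3, L[3]='p', prepend. Next row=LF[3]=10
Reversed output: pmmomtlossolto$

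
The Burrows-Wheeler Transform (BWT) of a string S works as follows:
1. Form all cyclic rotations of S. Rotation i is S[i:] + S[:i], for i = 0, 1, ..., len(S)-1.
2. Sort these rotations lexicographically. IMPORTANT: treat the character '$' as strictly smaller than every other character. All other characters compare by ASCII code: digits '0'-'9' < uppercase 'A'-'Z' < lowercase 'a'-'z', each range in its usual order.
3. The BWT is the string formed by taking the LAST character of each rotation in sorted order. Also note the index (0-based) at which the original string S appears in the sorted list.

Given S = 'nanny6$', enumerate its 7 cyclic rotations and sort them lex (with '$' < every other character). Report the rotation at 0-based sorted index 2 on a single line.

All 7 rotations (rotation i = S[i:]+S[:i]):
  rot[0] = nanny6$
  rot[1] = anny6$n
  rot[2] = nny6$na
  rot[3] = ny6$nan
  rot[4] = y6$nann
  rot[5] = 6$nanny
  rot[6] = $nanny6
Sorted (with $ < everything):
  sorted[0] = $nanny6
  sorted[1] = 6$nanny
  sorted[2] = anny6$n
  sorted[3] = nanny6$
  sorted[4] = nny6$na
  sorted[5] = ny6$nan
  sorted[6] = y6$nann
sorted[2] = anny6$n

Answer: anny6$n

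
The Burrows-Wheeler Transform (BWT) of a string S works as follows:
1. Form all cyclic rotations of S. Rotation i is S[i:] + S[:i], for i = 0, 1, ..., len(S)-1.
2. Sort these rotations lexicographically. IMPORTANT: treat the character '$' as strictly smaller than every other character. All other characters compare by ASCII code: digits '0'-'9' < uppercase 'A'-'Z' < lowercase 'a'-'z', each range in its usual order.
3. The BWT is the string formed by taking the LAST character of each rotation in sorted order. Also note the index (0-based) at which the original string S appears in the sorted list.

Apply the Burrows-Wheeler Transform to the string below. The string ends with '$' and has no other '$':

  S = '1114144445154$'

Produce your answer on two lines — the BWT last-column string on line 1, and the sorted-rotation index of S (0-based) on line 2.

Answer: 4$114551144441
1

Derivation:
All 14 rotations (rotation i = S[i:]+S[:i]):
  rot[0] = 1114144445154$
  rot[1] = 114144445154$1
  rot[2] = 14144445154$11
  rot[3] = 4144445154$111
  rot[4] = 144445154$1114
  rot[5] = 44445154$11141
  rot[6] = 4445154$111414
  rot[7] = 445154$1114144
  rot[8] = 45154$11141444
  rot[9] = 5154$111414444
  rot[10] = 154$1114144445
  rot[11] = 54$11141444451
  rot[12] = 4$111414444515
  rot[13] = $1114144445154
Sorted (with $ < everything):
  sorted[0] = $1114144445154  (last char: '4')
  sorted[1] = 1114144445154$  (last char: '$')
  sorted[2] = 114144445154$1  (last char: '1')
  sorted[3] = 14144445154$11  (last char: '1')
  sorted[4] = 144445154$1114  (last char: '4')
  sorted[5] = 154$1114144445  (last char: '5')
  sorted[6] = 4$111414444515  (last char: '5')
  sorted[7] = 4144445154$111  (last char: '1')
  sorted[8] = 44445154$11141  (last char: '1')
  sorted[9] = 4445154$111414  (last char: '4')
  sorted[10] = 445154$1114144  (last char: '4')
  sorted[11] = 45154$11141444  (last char: '4')
  sorted[12] = 5154$111414444  (last char: '4')
  sorted[13] = 54$11141444451  (last char: '1')
Last column: 4$114551144441
Original string S is at sorted index 1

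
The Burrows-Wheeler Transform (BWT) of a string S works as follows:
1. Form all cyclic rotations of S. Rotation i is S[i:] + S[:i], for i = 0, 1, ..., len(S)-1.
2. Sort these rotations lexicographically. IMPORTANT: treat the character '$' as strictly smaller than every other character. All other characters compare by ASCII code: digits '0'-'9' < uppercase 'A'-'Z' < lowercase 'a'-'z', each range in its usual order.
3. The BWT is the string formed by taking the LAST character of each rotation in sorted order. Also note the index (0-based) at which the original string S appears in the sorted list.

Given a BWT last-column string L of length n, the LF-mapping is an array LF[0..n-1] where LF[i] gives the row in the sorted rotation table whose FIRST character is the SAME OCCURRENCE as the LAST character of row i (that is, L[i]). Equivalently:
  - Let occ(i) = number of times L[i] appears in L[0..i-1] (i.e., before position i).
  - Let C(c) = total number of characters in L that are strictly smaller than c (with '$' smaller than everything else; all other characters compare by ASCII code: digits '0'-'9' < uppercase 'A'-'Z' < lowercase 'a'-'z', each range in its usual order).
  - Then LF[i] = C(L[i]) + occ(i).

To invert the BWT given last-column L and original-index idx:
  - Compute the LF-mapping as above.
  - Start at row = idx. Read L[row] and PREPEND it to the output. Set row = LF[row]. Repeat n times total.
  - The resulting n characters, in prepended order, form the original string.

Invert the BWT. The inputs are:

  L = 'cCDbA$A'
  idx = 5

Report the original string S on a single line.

Answer: bCADAc$

Derivation:
LF mapping: 6 3 4 5 1 0 2
Walk LF starting at row 5, prepending L[row]:
  step 1: row=5, L[5]='$', prepend. Next row=LF[5]=0
  step 2: row=0, L[0]='c', prepend. Next row=LF[0]=6
  step 3: row=6, L[6]='A', prepend. Next row=LF[6]=2
  step 4: row=2, L[2]='D', prepend. Next row=LF[2]=4
  step 5: row=4, L[4]='A', prepend. Next row=LF[4]=1
  step 6: row=1, L[1]='C', prepend. Next row=LF[1]=3
  step 7: row=3, L[3]='b', prepend. Next row=LF[3]=5
Reversed output: bCADAc$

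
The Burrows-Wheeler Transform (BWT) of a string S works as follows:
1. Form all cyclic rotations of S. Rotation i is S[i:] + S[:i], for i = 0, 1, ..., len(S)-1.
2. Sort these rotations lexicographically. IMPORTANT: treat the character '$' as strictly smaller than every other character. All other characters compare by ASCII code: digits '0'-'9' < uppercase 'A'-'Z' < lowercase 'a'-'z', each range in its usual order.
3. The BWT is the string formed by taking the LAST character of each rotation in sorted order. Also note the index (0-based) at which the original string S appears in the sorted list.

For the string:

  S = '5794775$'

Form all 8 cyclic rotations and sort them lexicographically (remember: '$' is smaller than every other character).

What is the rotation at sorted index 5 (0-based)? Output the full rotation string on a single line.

Answer: 775$5794

Derivation:
All 8 rotations (rotation i = S[i:]+S[:i]):
  rot[0] = 5794775$
  rot[1] = 794775$5
  rot[2] = 94775$57
  rot[3] = 4775$579
  rot[4] = 775$5794
  rot[5] = 75$57947
  rot[6] = 5$579477
  rot[7] = $5794775
Sorted (with $ < everything):
  sorted[0] = $5794775
  sorted[1] = 4775$579
  sorted[2] = 5$579477
  sorted[3] = 5794775$
  sorted[4] = 75$57947
  sorted[5] = 775$5794
  sorted[6] = 794775$5
  sorted[7] = 94775$57
sorted[5] = 775$5794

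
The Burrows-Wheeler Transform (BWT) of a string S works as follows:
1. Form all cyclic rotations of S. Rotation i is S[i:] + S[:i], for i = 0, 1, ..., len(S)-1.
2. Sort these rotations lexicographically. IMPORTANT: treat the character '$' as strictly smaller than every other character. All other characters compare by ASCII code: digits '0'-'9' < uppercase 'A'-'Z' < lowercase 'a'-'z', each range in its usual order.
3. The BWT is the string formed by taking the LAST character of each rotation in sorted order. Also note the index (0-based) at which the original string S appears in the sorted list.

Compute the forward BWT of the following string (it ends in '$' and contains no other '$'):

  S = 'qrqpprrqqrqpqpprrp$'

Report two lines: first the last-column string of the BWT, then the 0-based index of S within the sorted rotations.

Answer: prqqqppprrr$qrqqrpp
11

Derivation:
All 19 rotations (rotation i = S[i:]+S[:i]):
  rot[0] = qrqpprrqqrqpqpprrp$
  rot[1] = rqpprrqqrqpqpprrp$q
  rot[2] = qpprrqqrqpqpprrp$qr
  rot[3] = pprrqqrqpqpprrp$qrq
  rot[4] = prrqqrqpqpprrp$qrqp
  rot[5] = rrqqrqpqpprrp$qrqpp
  rot[6] = rqqrqpqpprrp$qrqppr
  rot[7] = qqrqpqpprrp$qrqpprr
  rot[8] = qrqpqpprrp$qrqpprrq
  rot[9] = rqpqpprrp$qrqpprrqq
  rot[10] = qpqpprrp$qrqpprrqqr
  rot[11] = pqpprrp$qrqpprrqqrq
  rot[12] = qpprrp$qrqpprrqqrqp
  rot[13] = pprrp$qrqpprrqqrqpq
  rot[14] = prrp$qrqpprrqqrqpqp
  rot[15] = rrp$qrqpprrqqrqpqpp
  rot[16] = rp$qrqpprrqqrqpqppr
  rot[17] = p$qrqpprrqqrqpqpprr
  rot[18] = $qrqpprrqqrqpqpprrp
Sorted (with $ < everything):
  sorted[0] = $qrqpprrqqrqpqpprrp  (last char: 'p')
  sorted[1] = p$qrqpprrqqrqpqpprr  (last char: 'r')
  sorted[2] = pprrp$qrqpprrqqrqpq  (last char: 'q')
  sorted[3] = pprrqqrqpqpprrp$qrq  (last char: 'q')
  sorted[4] = pqpprrp$qrqpprrqqrq  (last char: 'q')
  sorted[5] = prrp$qrqpprrqqrqpqp  (last char: 'p')
  sorted[6] = prrqqrqpqpprrp$qrqp  (last char: 'p')
  sorted[7] = qpprrp$qrqpprrqqrqp  (last char: 'p')
  sorted[8] = qpprrqqrqpqpprrp$qr  (last char: 'r')
  sorted[9] = qpqpprrp$qrqpprrqqr  (last char: 'r')
  sorted[10] = qqrqpqpprrp$qrqpprr  (last char: 'r')
  sorted[11] = qrqpprrqqrqpqpprrp$  (last char: '$')
  sorted[12] = qrqpqpprrp$qrqpprrq  (last char: 'q')
  sorted[13] = rp$qrqpprrqqrqpqppr  (last char: 'r')
  sorted[14] = rqpprrqqrqpqpprrp$q  (last char: 'q')
  sorted[15] = rqpqpprrp$qrqpprrqq  (last char: 'q')
  sorted[16] = rqqrqpqpprrp$qrqppr  (last char: 'r')
  sorted[17] = rrp$qrqpprrqqrqpqpp  (last char: 'p')
  sorted[18] = rrqqrqpqpprrp$qrqpp  (last char: 'p')
Last column: prqqqppprrr$qrqqrpp
Original string S is at sorted index 11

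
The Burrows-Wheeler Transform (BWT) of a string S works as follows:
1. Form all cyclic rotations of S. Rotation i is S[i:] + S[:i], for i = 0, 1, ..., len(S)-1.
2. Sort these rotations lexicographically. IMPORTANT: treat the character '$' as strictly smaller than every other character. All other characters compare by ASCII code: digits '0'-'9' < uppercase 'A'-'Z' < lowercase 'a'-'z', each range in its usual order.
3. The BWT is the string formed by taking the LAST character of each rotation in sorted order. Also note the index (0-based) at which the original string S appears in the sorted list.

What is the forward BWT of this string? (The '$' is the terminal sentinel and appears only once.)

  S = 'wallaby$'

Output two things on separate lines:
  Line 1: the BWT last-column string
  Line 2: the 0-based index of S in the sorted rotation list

Answer: ylwala$b
6

Derivation:
All 8 rotations (rotation i = S[i:]+S[:i]):
  rot[0] = wallaby$
  rot[1] = allaby$w
  rot[2] = llaby$wa
  rot[3] = laby$wal
  rot[4] = aby$wall
  rot[5] = by$walla
  rot[6] = y$wallab
  rot[7] = $wallaby
Sorted (with $ < everything):
  sorted[0] = $wallaby  (last char: 'y')
  sorted[1] = aby$wall  (last char: 'l')
  sorted[2] = allaby$w  (last char: 'w')
  sorted[3] = by$walla  (last char: 'a')
  sorted[4] = laby$wal  (last char: 'l')
  sorted[5] = llaby$wa  (last char: 'a')
  sorted[6] = wallaby$  (last char: '$')
  sorted[7] = y$wallab  (last char: 'b')
Last column: ylwala$b
Original string S is at sorted index 6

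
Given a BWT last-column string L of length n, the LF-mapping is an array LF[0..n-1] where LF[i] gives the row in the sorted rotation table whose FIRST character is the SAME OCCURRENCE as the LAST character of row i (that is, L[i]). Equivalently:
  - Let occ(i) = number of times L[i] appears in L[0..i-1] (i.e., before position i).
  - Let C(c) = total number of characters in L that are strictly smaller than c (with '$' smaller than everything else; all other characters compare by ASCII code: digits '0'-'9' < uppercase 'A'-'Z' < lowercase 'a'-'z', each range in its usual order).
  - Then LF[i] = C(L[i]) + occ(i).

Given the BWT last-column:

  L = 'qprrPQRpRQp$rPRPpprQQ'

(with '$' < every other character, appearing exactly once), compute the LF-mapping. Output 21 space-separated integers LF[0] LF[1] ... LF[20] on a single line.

Char counts: '$':1, 'P':3, 'Q':4, 'R':3, 'p':5, 'q':1, 'r':4
C (first-col start): C('$')=0, C('P')=1, C('Q')=4, C('R')=8, C('p')=11, C('q')=16, C('r')=17
L[0]='q': occ=0, LF[0]=C('q')+0=16+0=16
L[1]='p': occ=0, LF[1]=C('p')+0=11+0=11
L[2]='r': occ=0, LF[2]=C('r')+0=17+0=17
L[3]='r': occ=1, LF[3]=C('r')+1=17+1=18
L[4]='P': occ=0, LF[4]=C('P')+0=1+0=1
L[5]='Q': occ=0, LF[5]=C('Q')+0=4+0=4
L[6]='R': occ=0, LF[6]=C('R')+0=8+0=8
L[7]='p': occ=1, LF[7]=C('p')+1=11+1=12
L[8]='R': occ=1, LF[8]=C('R')+1=8+1=9
L[9]='Q': occ=1, LF[9]=C('Q')+1=4+1=5
L[10]='p': occ=2, LF[10]=C('p')+2=11+2=13
L[11]='$': occ=0, LF[11]=C('$')+0=0+0=0
L[12]='r': occ=2, LF[12]=C('r')+2=17+2=19
L[13]='P': occ=1, LF[13]=C('P')+1=1+1=2
L[14]='R': occ=2, LF[14]=C('R')+2=8+2=10
L[15]='P': occ=2, LF[15]=C('P')+2=1+2=3
L[16]='p': occ=3, LF[16]=C('p')+3=11+3=14
L[17]='p': occ=4, LF[17]=C('p')+4=11+4=15
L[18]='r': occ=3, LF[18]=C('r')+3=17+3=20
L[19]='Q': occ=2, LF[19]=C('Q')+2=4+2=6
L[20]='Q': occ=3, LF[20]=C('Q')+3=4+3=7

Answer: 16 11 17 18 1 4 8 12 9 5 13 0 19 2 10 3 14 15 20 6 7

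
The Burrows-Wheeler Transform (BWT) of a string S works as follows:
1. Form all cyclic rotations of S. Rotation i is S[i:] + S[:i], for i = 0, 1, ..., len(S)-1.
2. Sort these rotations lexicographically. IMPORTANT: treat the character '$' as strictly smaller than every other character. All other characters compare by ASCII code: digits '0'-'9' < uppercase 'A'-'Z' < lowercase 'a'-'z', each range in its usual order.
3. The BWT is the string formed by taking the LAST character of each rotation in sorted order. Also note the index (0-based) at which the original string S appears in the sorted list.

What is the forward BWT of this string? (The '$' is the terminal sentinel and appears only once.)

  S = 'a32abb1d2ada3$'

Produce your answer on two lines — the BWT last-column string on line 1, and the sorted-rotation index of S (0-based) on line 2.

Answer: 3b3daad$22ba1a
7

Derivation:
All 14 rotations (rotation i = S[i:]+S[:i]):
  rot[0] = a32abb1d2ada3$
  rot[1] = 32abb1d2ada3$a
  rot[2] = 2abb1d2ada3$a3
  rot[3] = abb1d2ada3$a32
  rot[4] = bb1d2ada3$a32a
  rot[5] = b1d2ada3$a32ab
  rot[6] = 1d2ada3$a32abb
  rot[7] = d2ada3$a32abb1
  rot[8] = 2ada3$a32abb1d
  rot[9] = ada3$a32abb1d2
  rot[10] = da3$a32abb1d2a
  rot[11] = a3$a32abb1d2ad
  rot[12] = 3$a32abb1d2ada
  rot[13] = $a32abb1d2ada3
Sorted (with $ < everything):
  sorted[0] = $a32abb1d2ada3  (last char: '3')
  sorted[1] = 1d2ada3$a32abb  (last char: 'b')
  sorted[2] = 2abb1d2ada3$a3  (last char: '3')
  sorted[3] = 2ada3$a32abb1d  (last char: 'd')
  sorted[4] = 3$a32abb1d2ada  (last char: 'a')
  sorted[5] = 32abb1d2ada3$a  (last char: 'a')
  sorted[6] = a3$a32abb1d2ad  (last char: 'd')
  sorted[7] = a32abb1d2ada3$  (last char: '$')
  sorted[8] = abb1d2ada3$a32  (last char: '2')
  sorted[9] = ada3$a32abb1d2  (last char: '2')
  sorted[10] = b1d2ada3$a32ab  (last char: 'b')
  sorted[11] = bb1d2ada3$a32a  (last char: 'a')
  sorted[12] = d2ada3$a32abb1  (last char: '1')
  sorted[13] = da3$a32abb1d2a  (last char: 'a')
Last column: 3b3daad$22ba1a
Original string S is at sorted index 7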